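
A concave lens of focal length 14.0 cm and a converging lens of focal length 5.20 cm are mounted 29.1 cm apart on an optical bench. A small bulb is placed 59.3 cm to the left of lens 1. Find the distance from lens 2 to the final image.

Lens 1 is diverging, so f₁ = −14.0 cm.
Lens 1: 1/d_i1 = 1/f₁ − 1/d_o1 = 1/(-14.0) − 1/(59.3) = -0.08829, so d_i1 = -11.33 cm.
The intermediate image is 11.33 cm to the left of lens 1 (virtual), which is 29.1 − (-11.33) = 40.43 cm to the left of lens 2, so d_o2 = +40.43 cm.
Lens 2: 1/d_i2 = 1/f₂ − 1/d_o2 = 1/(5.20) − 1/(40.43) = 0.1676, so d_i2 = 5.97 cm.
The final image is real, 5.97 cm to the right of lens 2 (overall magnification ≈ -0.028).

5.97 cm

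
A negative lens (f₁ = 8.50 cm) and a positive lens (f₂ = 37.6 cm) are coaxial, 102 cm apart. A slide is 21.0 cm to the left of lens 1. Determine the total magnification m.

m = -0.154

f₁ = −8.50 cm (diverging).
Lens 1: 1/d_i1 = 1/(-8.50) − 1/(21.0) = -0.1653, so d_i1 = -6.051 cm; m₁ = −d_i1/d_o1 = +0.2881.
d_o2 = 102 − (-6.051) = 108.1 cm.
Lens 2: 1/d_i2 = 1/(37.6) − 1/(108.1) = 0.01735, so d_i2 = 57.65 cm; m₂ = −d_i2/d_o2 = -0.5333.
m = m₁·m₂ = (+0.2881)(-0.5333) = -0.154.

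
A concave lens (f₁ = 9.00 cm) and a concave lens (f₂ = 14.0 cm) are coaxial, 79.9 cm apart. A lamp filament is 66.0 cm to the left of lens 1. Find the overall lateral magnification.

m = +0.0165

f₁ = −9.00 cm (diverging).
Lens 1: 1/d_i1 = 1/(-9.00) − 1/(66.0) = -0.1263, so d_i1 = -7.920 cm; m₁ = −d_i1/d_o1 = +0.1200.
d_o2 = 79.9 − (-7.920) = 87.82 cm.
f₂ = −14.0 cm (diverging).
Lens 2: 1/d_i2 = 1/(-14.0) − 1/(87.82) = -0.08282, so d_i2 = -12.08 cm; m₂ = −d_i2/d_o2 = +0.1375.
m = m₁·m₂ = (+0.1200)(+0.1375) = +0.0165.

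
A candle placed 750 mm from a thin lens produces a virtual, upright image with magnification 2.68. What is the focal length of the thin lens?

m = −d_i/d_o ⇒ d_i = −m·d_o = −(+2.68)·(750) = -2010 mm.
1/f = 1/d_o + 1/d_i = 1/(750) + 1/(-2010) = 0.0008358, so f = 1200 mm.
Since f is positive, the thin lens is converging.

f = 1200 mm (converging)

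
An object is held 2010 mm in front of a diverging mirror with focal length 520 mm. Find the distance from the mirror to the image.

For a diverging mirror, f = -520 mm.
Mirror equation: 1/v = 1/f − 1/u = 1/(-520.0) − 1/(2010) = -0.001923 − 0.0004975 = -0.002421, so v = -413 mm.
The image is virtual, upright and reduced, behind the mirror.

413 mm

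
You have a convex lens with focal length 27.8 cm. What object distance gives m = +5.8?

m = −d_i/d_o ⇒ d_i = −m·d_o.
1/f = 1/d_o + 1/d_i = 1/d_o − 1/(m·d_o) = (1 − 1/m)/d_o, so d_o = f(1 − 1/m) = (27.80)(1 − 1/(+5.8)) = 23.0 cm.

23.0 cm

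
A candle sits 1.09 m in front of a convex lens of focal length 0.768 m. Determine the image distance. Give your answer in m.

2.60 m

Thin-lens equation: 1/d_i = 1/f − 1/d_o = 1/(0.7680) − 1/(1.09) = 1.302 − 0.9174 = 0.3847, so d_i = 2.60 m.
The image is real, inverted and enlarged, on the far side of the lens.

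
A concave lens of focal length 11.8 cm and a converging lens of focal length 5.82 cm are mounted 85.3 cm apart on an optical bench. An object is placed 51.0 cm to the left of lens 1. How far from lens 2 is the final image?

Lens 1 is diverging, so f₁ = −11.8 cm.
Lens 1: 1/d_i1 = 1/f₁ − 1/d_o1 = 1/(-11.8) − 1/(51.0) = -0.1044, so d_i1 = -9.583 cm.
The intermediate image is 9.583 cm to the left of lens 1 (virtual), which is 85.3 − (-9.583) = 94.88 cm to the left of lens 2, so d_o2 = +94.88 cm.
Lens 2: 1/d_i2 = 1/f₂ − 1/d_o2 = 1/(5.82) − 1/(94.88) = 0.1613, so d_i2 = 6.20 cm.
The final image is real, 6.20 cm to the right of lens 2 (overall magnification ≈ -0.012).

6.20 cm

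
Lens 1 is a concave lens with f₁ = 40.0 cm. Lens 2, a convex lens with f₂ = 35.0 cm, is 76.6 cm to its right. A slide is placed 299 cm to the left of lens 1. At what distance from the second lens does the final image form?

Lens 1 is diverging, so f₁ = −40.0 cm.
Lens 1: 1/d_i1 = 1/f₁ − 1/d_o1 = 1/(-40.0) − 1/(299) = -0.02834, so d_i1 = -35.28 cm.
The intermediate image is 35.28 cm to the left of lens 1 (virtual), which is 76.6 − (-35.28) = 111.9 cm to the left of lens 2, so d_o2 = +111.9 cm.
Lens 2: 1/d_i2 = 1/f₂ − 1/d_o2 = 1/(35.0) − 1/(111.9) = 0.01963, so d_i2 = 50.9 cm.
The final image is real, 50.9 cm to the right of lens 2 (overall magnification ≈ -0.054).

50.9 cm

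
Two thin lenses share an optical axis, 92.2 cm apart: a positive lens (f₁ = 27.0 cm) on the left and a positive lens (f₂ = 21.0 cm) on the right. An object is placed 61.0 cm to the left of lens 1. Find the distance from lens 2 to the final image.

Lens 1: 1/d_i1 = 1/f₁ − 1/d_o1 = 1/(27.0) − 1/(61.0) = 0.02064, so d_i1 = 48.44 cm.
The intermediate image is 48.44 cm to the right of lens 1, which is 92.2 − (48.44) = 43.76 cm to the left of lens 2, so d_o2 = +43.76 cm.
Lens 2: 1/d_i2 = 1/f₂ − 1/d_o2 = 1/(21.0) − 1/(43.76) = 0.02477, so d_i2 = 40.4 cm.
The final image is real, 40.4 cm to the right of lens 2 (overall magnification ≈ 0.73).

40.4 cm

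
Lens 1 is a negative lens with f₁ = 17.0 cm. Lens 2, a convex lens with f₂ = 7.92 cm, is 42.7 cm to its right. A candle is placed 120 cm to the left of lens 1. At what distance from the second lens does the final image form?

9.18 cm

Lens 1 is diverging, so f₁ = −17.0 cm.
Lens 1: 1/d_i1 = 1/f₁ − 1/d_o1 = 1/(-17.0) − 1/(120) = -0.06716, so d_i1 = -14.89 cm.
The intermediate image is 14.89 cm to the left of lens 1 (virtual), which is 42.7 − (-14.89) = 57.59 cm to the left of lens 2, so d_o2 = +57.59 cm.
Lens 2: 1/d_i2 = 1/f₂ − 1/d_o2 = 1/(7.92) − 1/(57.59) = 0.1089, so d_i2 = 9.18 cm.
The final image is real, 9.18 cm to the right of lens 2 (overall magnification ≈ -0.020).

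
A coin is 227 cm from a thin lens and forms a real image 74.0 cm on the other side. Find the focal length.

f = 55.8 cm (converging)

Real image ⇒ d_i = +74.0 cm.
1/f = 1/d_o + 1/d_i = 1/(227) + 1/(74.0) = 0.01792, so f = 55.8 cm.
Since f is positive, the thin lens is converging.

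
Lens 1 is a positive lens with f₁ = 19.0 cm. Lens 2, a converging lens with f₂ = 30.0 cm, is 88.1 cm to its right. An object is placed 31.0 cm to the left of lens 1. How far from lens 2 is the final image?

130 cm

Lens 1: 1/d_i1 = 1/f₁ − 1/d_o1 = 1/(19.0) − 1/(31.0) = 0.02037, so d_i1 = 49.08 cm.
The intermediate image is 49.08 cm to the right of lens 1, which is 88.1 − (49.08) = 39.02 cm to the left of lens 2, so d_o2 = +39.02 cm.
Lens 2: 1/d_i2 = 1/f₂ − 1/d_o2 = 1/(30.0) − 1/(39.02) = 0.007705, so d_i2 = 130 cm.
The final image is real, 130 cm to the right of lens 2 (overall magnification ≈ 5.3).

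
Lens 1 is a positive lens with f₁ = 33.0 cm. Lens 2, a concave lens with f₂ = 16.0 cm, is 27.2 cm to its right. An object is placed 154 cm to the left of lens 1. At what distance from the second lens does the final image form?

Lens 1: 1/d_i1 = 1/f₁ − 1/d_o1 = 1/(33.0) − 1/(154) = 0.02381, so d_i1 = 42.00 cm.
The intermediate image is 42.00 cm to the right of lens 1, which lies 14.80 cm to the right of lens 2 — a virtual object — so d_o2 = −14.80 cm.
Lens 2 is diverging, so f₂ = −16.0 cm.
Lens 2: 1/d_i2 = 1/f₂ − 1/d_o2 = 1/(-16.0) − 1/(-14.80) = 0.005068, so d_i2 = 197 cm.
The final image is real, 197 cm to the right of lens 2 (overall magnification ≈ -3.6).

197 cm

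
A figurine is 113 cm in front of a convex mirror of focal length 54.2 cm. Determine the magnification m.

m = +0.324

For a convex mirror, f = -54.2 cm.
1/d_i = 1/f − 1/d_o = 1/(-54.20) − 1/(113) = -0.02730, so d_i = -36.63 cm.
m = −d_i/d_o = −(-36.63)/(113) = +0.324.
The image is virtual, upright and reduced, behind the mirror.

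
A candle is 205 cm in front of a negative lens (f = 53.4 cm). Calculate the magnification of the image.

m = +0.207

For a negative lens, f = -53.4 cm.
1/d_i = 1/f − 1/d_o = 1/(-53.40) − 1/(205) = -0.02360, so d_i = -42.36 cm.
m = −d_i/d_o = −(-42.36)/(205) = +0.207.
The image is virtual, upright and reduced, on the same side as the object.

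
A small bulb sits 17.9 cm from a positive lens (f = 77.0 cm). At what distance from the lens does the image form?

Lens equation: 1/q = 1/f − 1/p = 1/(77.00) − 1/(17.9) = 0.01299 − 0.05587 = -0.04288, so q = -23.3 cm.
The image is virtual, upright and enlarged, on the same side as the object.

23.3 cm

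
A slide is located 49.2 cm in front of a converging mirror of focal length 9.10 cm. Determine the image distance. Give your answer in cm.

Mirror equation: 1/s_i = 1/f − 1/s_o = 1/(9.100) − 1/(49.2) = 0.1099 − 0.02033 = 0.08956, so s_i = 11.2 cm.
The image is real, inverted and reduced, in front of the mirror.

11.2 cm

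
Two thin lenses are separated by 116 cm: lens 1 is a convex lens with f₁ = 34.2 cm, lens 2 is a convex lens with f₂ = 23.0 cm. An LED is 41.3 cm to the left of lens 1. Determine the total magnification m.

m = -1.05

Lens 1: 1/d_i1 = 1/(34.2) − 1/(41.3) = 0.005027, so d_i1 = 198.9 cm; m₁ = −d_i1/d_o1 = -4.816.
d_o2 = 116 − (198.9) = -82.90 cm (virtual object).
Lens 2: 1/d_i2 = 1/(23.0) − 1/(-82.90) = 0.05554, so d_i2 = 18.00 cm; m₂ = −d_i2/d_o2 = +0.2172.
m = m₁·m₂ = (-4.816)(+0.2172) = -1.05.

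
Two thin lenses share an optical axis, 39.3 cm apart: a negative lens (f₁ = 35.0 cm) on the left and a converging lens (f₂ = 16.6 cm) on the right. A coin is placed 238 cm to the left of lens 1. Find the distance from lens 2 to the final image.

21.8 cm

Lens 1 is diverging, so f₁ = −35.0 cm.
Lens 1: 1/d_i1 = 1/f₁ − 1/d_o1 = 1/(-35.0) − 1/(238) = -0.03277, so d_i1 = -30.51 cm.
The intermediate image is 30.51 cm to the left of lens 1 (virtual), which is 39.3 − (-30.51) = 69.81 cm to the left of lens 2, so d_o2 = +69.81 cm.
Lens 2: 1/d_i2 = 1/f₂ − 1/d_o2 = 1/(16.6) − 1/(69.81) = 0.04592, so d_i2 = 21.8 cm.
The final image is real, 21.8 cm to the right of lens 2 (overall magnification ≈ -0.040).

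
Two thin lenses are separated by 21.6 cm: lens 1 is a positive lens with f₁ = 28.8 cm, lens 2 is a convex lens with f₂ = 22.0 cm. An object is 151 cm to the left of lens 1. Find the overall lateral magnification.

m = -0.144

Lens 1: 1/d_i1 = 1/(28.8) − 1/(151) = 0.02810, so d_i1 = 35.59 cm; m₁ = −d_i1/d_o1 = -0.2357.
d_o2 = 21.6 − (35.59) = -13.99 cm (virtual object).
Lens 2: 1/d_i2 = 1/(22.0) − 1/(-13.99) = 0.1169, so d_i2 = 8.552 cm; m₂ = −d_i2/d_o2 = +0.6113.
m = m₁·m₂ = (-0.2357)(+0.6113) = -0.144.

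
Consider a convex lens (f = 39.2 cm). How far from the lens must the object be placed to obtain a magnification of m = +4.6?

30.7 cm

m = −d_i/d_o ⇒ d_i = −m·d_o.
1/f = 1/d_o + 1/d_i = 1/d_o − 1/(m·d_o) = (1 − 1/m)/d_o, so d_o = f(1 − 1/m) = (39.20)(1 − 1/(+4.6)) = 30.7 cm.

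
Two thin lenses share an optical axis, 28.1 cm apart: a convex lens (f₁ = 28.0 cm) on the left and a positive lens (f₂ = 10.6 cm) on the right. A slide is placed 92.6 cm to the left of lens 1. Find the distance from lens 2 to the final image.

5.64 cm

Lens 1: 1/d_i1 = 1/f₁ − 1/d_o1 = 1/(28.0) − 1/(92.6) = 0.02492, so d_i1 = 40.14 cm.
The intermediate image is 40.14 cm to the right of lens 1, which lies 12.04 cm to the right of lens 2 — a virtual object — so d_o2 = −12.04 cm.
Lens 2: 1/d_i2 = 1/f₂ − 1/d_o2 = 1/(10.6) − 1/(-12.04) = 0.1774, so d_i2 = 5.64 cm.
The final image is real, 5.64 cm to the right of lens 2 (overall magnification ≈ -0.20).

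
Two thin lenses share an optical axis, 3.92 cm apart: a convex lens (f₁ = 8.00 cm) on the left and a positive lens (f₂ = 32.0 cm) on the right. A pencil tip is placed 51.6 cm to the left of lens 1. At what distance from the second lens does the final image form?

Lens 1: 1/d_i1 = 1/f₁ − 1/d_o1 = 1/(8.00) − 1/(51.6) = 0.1056, so d_i1 = 9.468 cm.
The intermediate image is 9.468 cm to the right of lens 1, which lies 5.548 cm to the right of lens 2 — a virtual object — so d_o2 = −5.548 cm.
Lens 2: 1/d_i2 = 1/f₂ − 1/d_o2 = 1/(32.0) − 1/(-5.548) = 0.2115, so d_i2 = 4.73 cm.
The final image is real, 4.73 cm to the right of lens 2 (overall magnification ≈ -0.16).

4.73 cm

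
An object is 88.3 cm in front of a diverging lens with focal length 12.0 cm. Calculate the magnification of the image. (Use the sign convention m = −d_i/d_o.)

m = +0.120

For a diverging lens, f = -12.0 cm.
1/d_i = 1/f − 1/d_o = 1/(-12.00) − 1/(88.3) = -0.09466, so d_i = -10.56 cm.
m = −d_i/d_o = −(-10.56)/(88.3) = +0.120.
The image is virtual, upright and reduced, on the same side as the object.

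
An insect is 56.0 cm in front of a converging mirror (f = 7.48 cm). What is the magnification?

m = -0.154

1/d_i = 1/f − 1/d_o = 1/(7.480) − 1/(56.0) = 0.1158, so d_i = 8.633 cm.
m = −d_i/d_o = −(8.633)/(56.0) = -0.154.
The image is real, inverted and reduced, in front of the mirror.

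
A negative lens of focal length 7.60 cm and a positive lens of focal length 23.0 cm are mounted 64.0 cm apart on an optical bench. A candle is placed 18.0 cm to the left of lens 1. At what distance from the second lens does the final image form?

Lens 1 is diverging, so f₁ = −7.60 cm.
Lens 1: 1/d_i1 = 1/f₁ − 1/d_o1 = 1/(-7.60) − 1/(18.0) = -0.1871, so d_i1 = -5.344 cm.
The intermediate image is 5.344 cm to the left of lens 1 (virtual), which is 64.0 − (-5.344) = 69.34 cm to the left of lens 2, so d_o2 = +69.34 cm.
Lens 2: 1/d_i2 = 1/f₂ − 1/d_o2 = 1/(23.0) − 1/(69.34) = 0.02906, so d_i2 = 34.4 cm.
The final image is real, 34.4 cm to the right of lens 2 (overall magnification ≈ -0.15).

34.4 cm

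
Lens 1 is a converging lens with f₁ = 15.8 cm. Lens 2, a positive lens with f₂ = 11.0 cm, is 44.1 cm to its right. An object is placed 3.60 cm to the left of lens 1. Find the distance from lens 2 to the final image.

14.2 cm

Lens 1: 1/d_i1 = 1/f₁ − 1/d_o1 = 1/(15.8) − 1/(3.60) = -0.2145, so d_i1 = -4.662 cm.
The intermediate image is 4.662 cm to the left of lens 1 (virtual), which is 44.1 − (-4.662) = 48.76 cm to the left of lens 2, so d_o2 = +48.76 cm.
Lens 2: 1/d_i2 = 1/f₂ − 1/d_o2 = 1/(11.0) − 1/(48.76) = 0.07040, so d_i2 = 14.2 cm.
The final image is real, 14.2 cm to the right of lens 2 (overall magnification ≈ -0.38).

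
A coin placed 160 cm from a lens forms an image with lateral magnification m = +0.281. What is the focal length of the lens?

f = -62.5 cm (diverging)

m = −d_i/d_o ⇒ d_i = −m·d_o = −(+0.281)·(160) = -44.96 cm.
1/f = 1/d_o + 1/d_i = 1/(160) + 1/(-44.96) = -0.01599, so f = -62.5 cm.
Since f is negative, the lens is diverging.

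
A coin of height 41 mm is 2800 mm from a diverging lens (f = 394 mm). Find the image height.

For a diverging lens, f = -394 mm.
1/d_i = 1/f − 1/d_o = 1/(-394.0) − 1/(2800) = -0.002895, so d_i = -345.4 mm.
m = −d_i/d_o = +0.1234.
|h_i| = |m|·h_o = 0.1234 × 41 = 5.06 mm. The image is virtual, upright and reduced, on the same side as the object.

5.06 mm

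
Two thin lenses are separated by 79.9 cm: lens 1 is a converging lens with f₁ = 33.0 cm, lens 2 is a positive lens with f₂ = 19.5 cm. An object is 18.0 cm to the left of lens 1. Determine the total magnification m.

m = -0.429

Lens 1: 1/d_i1 = 1/(33.0) − 1/(18.0) = -0.02525, so d_i1 = -39.60 cm; m₁ = −d_i1/d_o1 = +2.200.
d_o2 = 79.9 − (-39.60) = 119.5 cm.
Lens 2: 1/d_i2 = 1/(19.5) − 1/(119.5) = 0.04291, so d_i2 = 23.30 cm; m₂ = −d_i2/d_o2 = -0.1950.
m = m₁·m₂ = (+2.200)(-0.1950) = -0.429.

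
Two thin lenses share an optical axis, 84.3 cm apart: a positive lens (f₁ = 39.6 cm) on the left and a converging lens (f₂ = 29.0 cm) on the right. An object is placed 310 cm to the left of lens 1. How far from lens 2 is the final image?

Lens 1: 1/d_i1 = 1/f₁ − 1/d_o1 = 1/(39.6) − 1/(310) = 0.02203, so d_i1 = 45.40 cm.
The intermediate image is 45.40 cm to the right of lens 1, which is 84.3 − (45.40) = 38.90 cm to the left of lens 2, so d_o2 = +38.90 cm.
Lens 2: 1/d_i2 = 1/f₂ − 1/d_o2 = 1/(29.0) − 1/(38.90) = 0.008776, so d_i2 = 114 cm.
The final image is real, 114 cm to the right of lens 2 (overall magnification ≈ 0.43).

114 cm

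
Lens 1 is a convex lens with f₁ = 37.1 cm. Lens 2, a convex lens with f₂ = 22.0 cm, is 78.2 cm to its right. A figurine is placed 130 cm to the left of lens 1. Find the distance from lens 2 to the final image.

Lens 1: 1/d_i1 = 1/f₁ − 1/d_o1 = 1/(37.1) − 1/(130) = 0.01926, so d_i1 = 51.92 cm.
The intermediate image is 51.92 cm to the right of lens 1, which is 78.2 − (51.92) = 26.28 cm to the left of lens 2, so d_o2 = +26.28 cm.
Lens 2: 1/d_i2 = 1/f₂ − 1/d_o2 = 1/(22.0) − 1/(26.28) = 0.007403, so d_i2 = 135 cm.
The final image is real, 135 cm to the right of lens 2 (overall magnification ≈ 2.1).

135 cm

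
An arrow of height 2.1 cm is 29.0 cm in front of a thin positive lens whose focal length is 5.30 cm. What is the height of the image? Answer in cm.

1/d_i = 1/f − 1/d_o = 1/(5.300) − 1/(29.0) = 0.1542, so d_i = 6.485 cm.
m = −d_i/d_o = -0.2236.
|h_i| = |m|·h_o = 0.2236 × 2.1 = 0.470 cm. The image is real, inverted and reduced, on the far side of the lens.

0.470 cm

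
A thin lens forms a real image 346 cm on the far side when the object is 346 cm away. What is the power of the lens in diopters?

d_i = +346 cm.
1/f = 1/d_o + 1/d_i = 1/(346) + 1/(346) = 0.005780 cm⁻¹.
f = 173.0 cm = 1.730 m, so P = 1/f = +0.578 D.

P = +0.578 D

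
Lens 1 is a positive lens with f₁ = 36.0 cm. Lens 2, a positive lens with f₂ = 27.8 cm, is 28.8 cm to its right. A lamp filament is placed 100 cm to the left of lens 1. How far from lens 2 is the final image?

Lens 1: 1/d_i1 = 1/f₁ − 1/d_o1 = 1/(36.0) − 1/(100) = 0.01778, so d_i1 = 56.25 cm.
The intermediate image is 56.25 cm to the right of lens 1, which lies 27.45 cm to the right of lens 2 — a virtual object — so d_o2 = −27.45 cm.
Lens 2: 1/d_i2 = 1/f₂ − 1/d_o2 = 1/(27.8) − 1/(-27.45) = 0.07240, so d_i2 = 13.8 cm.
The final image is real, 13.8 cm to the right of lens 2 (overall magnification ≈ -0.28).

13.8 cm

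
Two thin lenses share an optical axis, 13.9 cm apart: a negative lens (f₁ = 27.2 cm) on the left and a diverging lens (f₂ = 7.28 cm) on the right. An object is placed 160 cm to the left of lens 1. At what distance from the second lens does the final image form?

Lens 1 is diverging, so f₁ = −27.2 cm.
Lens 1: 1/d_i1 = 1/f₁ − 1/d_o1 = 1/(-27.2) − 1/(160) = -0.04301, so d_i1 = -23.25 cm.
The intermediate image is 23.25 cm to the left of lens 1 (virtual), which is 13.9 − (-23.25) = 37.15 cm to the left of lens 2, so d_o2 = +37.15 cm.
Lens 2 is diverging, so f₂ = −7.28 cm.
Lens 2: 1/d_i2 = 1/f₂ − 1/d_o2 = 1/(-7.28) − 1/(37.15) = -0.1643, so d_i2 = -6.09 cm.
The final image is virtual, 6.09 cm to the left of lens 2 (overall magnification ≈ 0.024).

6.09 cm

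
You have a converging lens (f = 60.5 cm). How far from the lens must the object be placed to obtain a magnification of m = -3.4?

78.3 cm

m = −d_i/d_o ⇒ d_i = −m·d_o.
1/f = 1/d_o + 1/d_i = 1/d_o − 1/(m·d_o) = (1 − 1/m)/d_o, so d_o = f(1 − 1/m) = (60.50)(1 − 1/(-3.4)) = 78.3 cm.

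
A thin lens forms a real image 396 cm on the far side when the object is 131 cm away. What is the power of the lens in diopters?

d_i = +396 cm.
1/f = 1/d_o + 1/d_i = 1/(131) + 1/(396) = 0.01016 cm⁻¹.
f = 98.44 cm = 0.9844 m, so P = 1/f = +1.02 D.

P = +1.02 D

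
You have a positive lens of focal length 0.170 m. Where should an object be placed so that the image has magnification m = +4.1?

m = −d_i/d_o ⇒ d_i = −m·d_o.
1/f = 1/d_o + 1/d_i = 1/d_o − 1/(m·d_o) = (1 − 1/m)/d_o, so d_o = f(1 − 1/m) = (0.1700)(1 − 1/(+4.1)) = 0.129 m.

0.129 m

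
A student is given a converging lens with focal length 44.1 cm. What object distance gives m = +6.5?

37.3 cm

m = −d_i/d_o ⇒ d_i = −m·d_o.
1/f = 1/d_o + 1/d_i = 1/d_o − 1/(m·d_o) = (1 − 1/m)/d_o, so d_o = f(1 − 1/m) = (44.10)(1 − 1/(+6.5)) = 37.3 cm.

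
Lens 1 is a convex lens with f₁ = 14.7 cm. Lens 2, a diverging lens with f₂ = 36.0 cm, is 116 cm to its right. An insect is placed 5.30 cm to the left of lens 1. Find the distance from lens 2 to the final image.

27.9 cm

Lens 1: 1/d_i1 = 1/f₁ − 1/d_o1 = 1/(14.7) − 1/(5.30) = -0.1207, so d_i1 = -8.288 cm.
The intermediate image is 8.288 cm to the left of lens 1 (virtual), which is 116 − (-8.288) = 124.3 cm to the left of lens 2, so d_o2 = +124.3 cm.
Lens 2 is diverging, so f₂ = −36.0 cm.
Lens 2: 1/d_i2 = 1/f₂ − 1/d_o2 = 1/(-36.0) − 1/(124.3) = -0.03582, so d_i2 = -27.9 cm.
The final image is virtual, 27.9 cm to the left of lens 2 (overall magnification ≈ 0.35).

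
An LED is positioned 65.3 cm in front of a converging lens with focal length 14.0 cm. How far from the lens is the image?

Thin-lens equation: 1/v = 1/f − 1/u = 1/(14.00) − 1/(65.3) = 0.07143 − 0.01531 = 0.05611, so v = 17.8 cm.
The image is real, inverted and reduced, on the far side of the lens.

17.8 cm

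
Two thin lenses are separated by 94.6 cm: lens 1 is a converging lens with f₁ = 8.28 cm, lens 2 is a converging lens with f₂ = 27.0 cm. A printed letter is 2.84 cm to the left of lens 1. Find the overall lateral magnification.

Lens 1: 1/d_i1 = 1/(8.28) − 1/(2.84) = -0.2313, so d_i1 = -4.323 cm; m₁ = −d_i1/d_o1 = +1.522.
d_o2 = 94.6 − (-4.323) = 98.92 cm.
Lens 2: 1/d_i2 = 1/(27.0) − 1/(98.92) = 0.02693, so d_i2 = 37.14 cm; m₂ = −d_i2/d_o2 = -0.3754.
m = m₁·m₂ = (+1.522)(-0.3754) = -0.571.

m = -0.571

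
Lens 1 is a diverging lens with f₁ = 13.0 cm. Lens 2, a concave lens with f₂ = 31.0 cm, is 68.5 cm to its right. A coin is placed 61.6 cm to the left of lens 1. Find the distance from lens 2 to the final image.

Lens 1 is diverging, so f₁ = −13.0 cm.
Lens 1: 1/d_i1 = 1/f₁ − 1/d_o1 = 1/(-13.0) − 1/(61.6) = -0.09316, so d_i1 = -10.73 cm.
The intermediate image is 10.73 cm to the left of lens 1 (virtual), which is 68.5 − (-10.73) = 79.23 cm to the left of lens 2, so d_o2 = +79.23 cm.
Lens 2 is diverging, so f₂ = −31.0 cm.
Lens 2: 1/d_i2 = 1/f₂ − 1/d_o2 = 1/(-31.0) − 1/(79.23) = -0.04488, so d_i2 = -22.3 cm.
The final image is virtual, 22.3 cm to the left of lens 2 (overall magnification ≈ 0.049).

22.3 cm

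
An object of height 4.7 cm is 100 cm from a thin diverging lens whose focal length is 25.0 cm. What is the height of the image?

0.940 cm

For a diverging lens, f = -25.0 cm.
1/d_i = 1/f − 1/d_o = 1/(-25.00) − 1/(100) = -0.05000, so d_i = -20.00 cm.
m = −d_i/d_o = +0.2000.
|h_i| = |m|·h_o = 0.2000 × 4.7 = 0.940 cm. The image is virtual, upright and reduced, on the same side as the object.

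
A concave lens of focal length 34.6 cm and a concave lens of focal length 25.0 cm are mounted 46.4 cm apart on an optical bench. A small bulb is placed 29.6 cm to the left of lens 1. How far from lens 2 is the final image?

17.8 cm

Lens 1 is diverging, so f₁ = −34.6 cm.
Lens 1: 1/d_i1 = 1/f₁ − 1/d_o1 = 1/(-34.6) − 1/(29.6) = -0.06269, so d_i1 = -15.95 cm.
The intermediate image is 15.95 cm to the left of lens 1 (virtual), which is 46.4 − (-15.95) = 62.35 cm to the left of lens 2, so d_o2 = +62.35 cm.
Lens 2 is diverging, so f₂ = −25.0 cm.
Lens 2: 1/d_i2 = 1/f₂ − 1/d_o2 = 1/(-25.0) − 1/(62.35) = -0.05604, so d_i2 = -17.8 cm.
The final image is virtual, 17.8 cm to the left of lens 2 (overall magnification ≈ 0.15).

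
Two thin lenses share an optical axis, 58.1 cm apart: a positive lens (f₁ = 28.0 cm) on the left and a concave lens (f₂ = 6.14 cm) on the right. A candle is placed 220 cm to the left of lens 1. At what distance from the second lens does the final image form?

4.97 cm

Lens 1: 1/d_i1 = 1/f₁ − 1/d_o1 = 1/(28.0) − 1/(220) = 0.03117, so d_i1 = 32.08 cm.
The intermediate image is 32.08 cm to the right of lens 1, which is 58.1 − (32.08) = 26.02 cm to the left of lens 2, so d_o2 = +26.02 cm.
Lens 2 is diverging, so f₂ = −6.14 cm.
Lens 2: 1/d_i2 = 1/f₂ − 1/d_o2 = 1/(-6.14) − 1/(26.02) = -0.2013, so d_i2 = -4.97 cm.
The final image is virtual, 4.97 cm to the left of lens 2 (overall magnification ≈ -0.028).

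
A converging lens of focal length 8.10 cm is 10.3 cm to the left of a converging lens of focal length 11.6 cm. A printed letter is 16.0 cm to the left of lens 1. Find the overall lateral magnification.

m = -0.672

Lens 1: 1/d_i1 = 1/(8.10) − 1/(16.0) = 0.06096, so d_i1 = 16.41 cm; m₁ = −d_i1/d_o1 = -1.026.
d_o2 = 10.3 − (16.41) = -6.110 cm (virtual object).
Lens 2: 1/d_i2 = 1/(11.6) − 1/(-6.110) = 0.2499, so d_i2 = 4.002 cm; m₂ = −d_i2/d_o2 = +0.6550.
m = m₁·m₂ = (-1.026)(+0.6550) = -0.672.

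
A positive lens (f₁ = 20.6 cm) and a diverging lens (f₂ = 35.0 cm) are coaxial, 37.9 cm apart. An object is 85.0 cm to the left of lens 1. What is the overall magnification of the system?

Lens 1: 1/d_i1 = 1/(20.6) − 1/(85.0) = 0.03678, so d_i1 = 27.19 cm; m₁ = −d_i1/d_o1 = -0.3199.
d_o2 = 37.9 − (27.19) = 10.71 cm.
f₂ = −35.0 cm (diverging).
Lens 2: 1/d_i2 = 1/(-35.0) − 1/(10.71) = -0.1219, so d_i2 = -8.201 cm; m₂ = −d_i2/d_o2 = +0.7657.
m = m₁·m₂ = (-0.3199)(+0.7657) = -0.245.

m = -0.245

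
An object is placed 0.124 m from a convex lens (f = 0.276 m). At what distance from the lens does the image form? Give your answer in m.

0.225 m

Thin-lens equation: 1/v = 1/f − 1/u = 1/(0.2760) − 1/(0.124) = 3.623 − 8.065 = -4.441, so v = -0.225 m.
The image is virtual, upright and enlarged, on the same side as the object.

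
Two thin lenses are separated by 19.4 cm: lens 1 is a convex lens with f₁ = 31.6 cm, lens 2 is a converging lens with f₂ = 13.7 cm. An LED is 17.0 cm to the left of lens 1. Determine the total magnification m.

Lens 1: 1/d_i1 = 1/(31.6) − 1/(17.0) = -0.02718, so d_i1 = -36.79 cm; m₁ = −d_i1/d_o1 = +2.164.
d_o2 = 19.4 − (-36.79) = 56.19 cm.
Lens 2: 1/d_i2 = 1/(13.7) − 1/(56.19) = 0.05520, so d_i2 = 18.12 cm; m₂ = −d_i2/d_o2 = -0.3224.
m = m₁·m₂ = (+2.164)(-0.3224) = -0.698.

m = -0.698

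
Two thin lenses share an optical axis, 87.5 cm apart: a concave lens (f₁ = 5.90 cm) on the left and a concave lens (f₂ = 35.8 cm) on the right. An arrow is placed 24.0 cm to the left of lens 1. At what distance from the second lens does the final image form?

25.8 cm

Lens 1 is diverging, so f₁ = −5.90 cm.
Lens 1: 1/d_i1 = 1/f₁ − 1/d_o1 = 1/(-5.90) − 1/(24.0) = -0.2112, so d_i1 = -4.736 cm.
The intermediate image is 4.736 cm to the left of lens 1 (virtual), which is 87.5 − (-4.736) = 92.24 cm to the left of lens 2, so d_o2 = +92.24 cm.
Lens 2 is diverging, so f₂ = −35.8 cm.
Lens 2: 1/d_i2 = 1/f₂ − 1/d_o2 = 1/(-35.8) − 1/(92.24) = -0.03877, so d_i2 = -25.8 cm.
The final image is virtual, 25.8 cm to the left of lens 2 (overall magnification ≈ 0.055).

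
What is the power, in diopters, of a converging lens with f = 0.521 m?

P = +1.92 D

P = 1/f = 1/(0.521 m) = +1.92 D.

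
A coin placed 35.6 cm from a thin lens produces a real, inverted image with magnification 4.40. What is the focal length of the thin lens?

f = 29.0 cm (converging)

m = −d_i/d_o ⇒ d_i = −m·d_o = −(-4.40)·(35.6) = 156.6 cm.
1/f = 1/d_o + 1/d_i = 1/(35.6) + 1/(156.6) = 0.03448, so f = 29.0 cm.
Since f is positive, the thin lens is converging.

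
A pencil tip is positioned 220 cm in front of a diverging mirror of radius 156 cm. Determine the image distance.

f = R/2 = 156/2 = 78.00 cm; for a diverging mirror, f = -78.00 cm.
Mirror equation: 1/d_i = 1/f − 1/d_o = 1/(-78.00) − 1/(220) = -0.01282 − 0.004545 = -0.01737, so d_i = -57.6 cm.
The image is virtual, upright and reduced, behind the mirror.

57.6 cm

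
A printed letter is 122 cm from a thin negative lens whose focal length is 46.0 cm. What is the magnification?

m = +0.274

For a negative lens, f = -46.0 cm.
1/d_i = 1/f − 1/d_o = 1/(-46.00) − 1/(122) = -0.02994, so d_i = -33.40 cm.
m = −d_i/d_o = −(-33.40)/(122) = +0.274.
The image is virtual, upright and reduced, on the same side as the object.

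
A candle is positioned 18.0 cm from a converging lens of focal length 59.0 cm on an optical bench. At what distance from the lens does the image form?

25.9 cm

Thin-lens equation: 1/d_i = 1/f − 1/d_o = 1/(59.00) − 1/(18.0) = 0.01695 − 0.05556 = -0.03861, so d_i = -25.9 cm.
The image is virtual, upright and enlarged, on the same side as the object.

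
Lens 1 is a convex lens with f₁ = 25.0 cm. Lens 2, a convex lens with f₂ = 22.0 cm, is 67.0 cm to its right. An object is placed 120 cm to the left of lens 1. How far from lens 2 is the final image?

Lens 1: 1/d_i1 = 1/f₁ − 1/d_o1 = 1/(25.0) − 1/(120) = 0.03167, so d_i1 = 31.58 cm.
The intermediate image is 31.58 cm to the right of lens 1, which is 67.0 − (31.58) = 35.42 cm to the left of lens 2, so d_o2 = +35.42 cm.
Lens 2: 1/d_i2 = 1/f₂ − 1/d_o2 = 1/(22.0) − 1/(35.42) = 0.01722, so d_i2 = 58.1 cm.
The final image is real, 58.1 cm to the right of lens 2 (overall magnification ≈ 0.43).

58.1 cm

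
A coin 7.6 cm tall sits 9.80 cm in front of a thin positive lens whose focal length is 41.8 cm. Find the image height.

1/d_i = 1/f − 1/d_o = 1/(41.80) − 1/(9.80) = -0.07812, so d_i = -12.80 cm.
m = −d_i/d_o = +1.306.
|h_i| = |m|·h_o = 1.306 × 7.6 = 9.93 cm. The image is virtual, upright and enlarged, on the same side as the object.

9.93 cm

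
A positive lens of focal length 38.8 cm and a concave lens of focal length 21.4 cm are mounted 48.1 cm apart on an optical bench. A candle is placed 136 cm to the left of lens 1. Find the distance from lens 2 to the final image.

8.71 cm

Lens 1: 1/d_i1 = 1/f₁ − 1/d_o1 = 1/(38.8) − 1/(136) = 0.01842, so d_i1 = 54.29 cm.
The intermediate image is 54.29 cm to the right of lens 1, which lies 6.190 cm to the right of lens 2 — a virtual object — so d_o2 = −6.190 cm.
Lens 2 is diverging, so f₂ = −21.4 cm.
Lens 2: 1/d_i2 = 1/f₂ − 1/d_o2 = 1/(-21.4) − 1/(-6.190) = 0.1148, so d_i2 = 8.71 cm.
The final image is real, 8.71 cm to the right of lens 2 (overall magnification ≈ -0.56).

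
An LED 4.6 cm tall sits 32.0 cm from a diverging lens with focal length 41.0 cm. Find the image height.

For a diverging lens, f = -41.0 cm.
1/d_i = 1/f − 1/d_o = 1/(-41.00) − 1/(32.0) = -0.05564, so d_i = -17.97 cm.
m = −d_i/d_o = +0.5616.
|h_i| = |m|·h_o = 0.5616 × 4.6 = 2.58 cm. The image is virtual, upright and reduced, on the same side as the object.

2.58 cm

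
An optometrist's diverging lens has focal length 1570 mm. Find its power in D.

P = -0.637 D

For a diverging lens, f = −1570 mm.
f = -157 cm = -1.57 m.
P = 1/f = 1/(-1.57 m) = -0.637 D.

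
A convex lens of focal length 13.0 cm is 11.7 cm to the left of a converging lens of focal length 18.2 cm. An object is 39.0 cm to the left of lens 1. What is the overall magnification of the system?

m = -0.350

Lens 1: 1/d_i1 = 1/(13.0) − 1/(39.0) = 0.05128, so d_i1 = 19.50 cm; m₁ = −d_i1/d_o1 = -0.5000.
d_o2 = 11.7 − (19.50) = -7.800 cm (virtual object).
Lens 2: 1/d_i2 = 1/(18.2) − 1/(-7.800) = 0.1832, so d_i2 = 5.460 cm; m₂ = −d_i2/d_o2 = +0.7000.
m = m₁·m₂ = (-0.5000)(+0.7000) = -0.350.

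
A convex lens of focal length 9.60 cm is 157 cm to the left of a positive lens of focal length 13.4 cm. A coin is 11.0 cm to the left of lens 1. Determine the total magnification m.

Lens 1: 1/d_i1 = 1/(9.60) − 1/(11.0) = 0.01326, so d_i1 = 75.43 cm; m₁ = −d_i1/d_o1 = -6.857.
d_o2 = 157 − (75.43) = 81.57 cm.
Lens 2: 1/d_i2 = 1/(13.4) − 1/(81.57) = 0.06237, so d_i2 = 16.03 cm; m₂ = −d_i2/d_o2 = -0.1966.
m = m₁·m₂ = (-6.857)(-0.1966) = +1.35.

m = +1.35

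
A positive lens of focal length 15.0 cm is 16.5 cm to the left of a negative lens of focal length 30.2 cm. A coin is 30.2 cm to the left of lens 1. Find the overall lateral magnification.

m = -1.76

Lens 1: 1/d_i1 = 1/(15.0) − 1/(30.2) = 0.03355, so d_i1 = 29.80 cm; m₁ = −d_i1/d_o1 = -0.9868.
d_o2 = 16.5 − (29.80) = -13.30 cm (virtual object).
f₂ = −30.2 cm (diverging).
Lens 2: 1/d_i2 = 1/(-30.2) − 1/(-13.30) = 0.04208, so d_i2 = 23.77 cm; m₂ = −d_i2/d_o2 = +1.787.
m = m₁·m₂ = (-0.9868)(+1.787) = -1.76.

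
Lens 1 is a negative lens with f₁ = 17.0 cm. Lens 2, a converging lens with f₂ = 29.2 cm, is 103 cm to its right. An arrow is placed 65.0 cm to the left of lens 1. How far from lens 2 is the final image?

39.0 cm

Lens 1 is diverging, so f₁ = −17.0 cm.
Lens 1: 1/d_i1 = 1/f₁ − 1/d_o1 = 1/(-17.0) − 1/(65.0) = -0.07421, so d_i1 = -13.48 cm.
The intermediate image is 13.48 cm to the left of lens 1 (virtual), which is 103 − (-13.48) = 116.5 cm to the left of lens 2, so d_o2 = +116.5 cm.
Lens 2: 1/d_i2 = 1/f₂ − 1/d_o2 = 1/(29.2) − 1/(116.5) = 0.02566, so d_i2 = 39.0 cm.
The final image is real, 39.0 cm to the right of lens 2 (overall magnification ≈ -0.069).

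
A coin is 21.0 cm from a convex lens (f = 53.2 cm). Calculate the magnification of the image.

1/d_i = 1/f − 1/d_o = 1/(53.20) − 1/(21.0) = -0.02882, so d_i = -34.70 cm.
m = −d_i/d_o = −(-34.70)/(21.0) = +1.65.
The image is virtual, upright and enlarged, on the same side as the object.

m = +1.65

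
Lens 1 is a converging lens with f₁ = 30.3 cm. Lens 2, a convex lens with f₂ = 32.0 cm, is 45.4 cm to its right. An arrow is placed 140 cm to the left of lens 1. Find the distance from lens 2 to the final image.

Lens 1: 1/d_i1 = 1/f₁ − 1/d_o1 = 1/(30.3) − 1/(140) = 0.02586, so d_i1 = 38.67 cm.
The intermediate image is 38.67 cm to the right of lens 1, which is 45.4 − (38.67) = 6.730 cm to the left of lens 2, so d_o2 = +6.730 cm.
Lens 2: 1/d_i2 = 1/f₂ − 1/d_o2 = 1/(32.0) − 1/(6.730) = -0.1173, so d_i2 = -8.52 cm.
The final image is virtual, 8.52 cm to the left of lens 2 (overall magnification ≈ -0.35).

8.52 cm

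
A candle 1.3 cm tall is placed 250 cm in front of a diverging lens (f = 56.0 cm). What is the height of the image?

0.238 cm

For a diverging lens, f = -56.0 cm.
1/d_i = 1/f − 1/d_o = 1/(-56.00) − 1/(250) = -0.02186, so d_i = -45.75 cm.
m = −d_i/d_o = +0.1830.
|h_i| = |m|·h_o = 0.1830 × 1.3 = 0.238 cm. The image is virtual, upright and reduced, on the same side as the object.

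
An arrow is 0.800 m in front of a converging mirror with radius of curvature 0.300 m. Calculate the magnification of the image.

f = R/2 = 0.300/2 = 0.1500 m.
1/d_i = 1/f − 1/d_o = 1/(0.1500) − 1/(0.800) = 5.417, so d_i = 0.1846 m.
m = −d_i/d_o = −(0.1846)/(0.800) = -0.231.
The image is real, inverted and reduced, in front of the mirror.

m = -0.231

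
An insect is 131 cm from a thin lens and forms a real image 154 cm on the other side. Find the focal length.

Real image ⇒ d_i = +154 cm.
1/f = 1/d_o + 1/d_i = 1/(131) + 1/(154) = 0.01413, so f = 70.8 cm.
Since f is positive, the thin lens is converging.

f = 70.8 cm (converging)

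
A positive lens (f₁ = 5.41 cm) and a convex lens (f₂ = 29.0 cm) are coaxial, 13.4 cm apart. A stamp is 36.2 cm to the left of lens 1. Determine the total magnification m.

Lens 1: 1/d_i1 = 1/(5.41) − 1/(36.2) = 0.1572, so d_i1 = 6.361 cm; m₁ = −d_i1/d_o1 = -0.1757.
d_o2 = 13.4 − (6.361) = 7.039 cm.
Lens 2: 1/d_i2 = 1/(29.0) − 1/(7.039) = -0.1076, so d_i2 = -9.295 cm; m₂ = −d_i2/d_o2 = +1.321.
m = m₁·m₂ = (-0.1757)(+1.321) = -0.232.

m = -0.232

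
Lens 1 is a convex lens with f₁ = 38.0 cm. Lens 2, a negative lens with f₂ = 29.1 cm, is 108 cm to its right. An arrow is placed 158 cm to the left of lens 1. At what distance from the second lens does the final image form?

19.4 cm

Lens 1: 1/d_i1 = 1/f₁ − 1/d_o1 = 1/(38.0) − 1/(158) = 0.01999, so d_i1 = 50.03 cm.
The intermediate image is 50.03 cm to the right of lens 1, which is 108 − (50.03) = 57.97 cm to the left of lens 2, so d_o2 = +57.97 cm.
Lens 2 is diverging, so f₂ = −29.1 cm.
Lens 2: 1/d_i2 = 1/f₂ − 1/d_o2 = 1/(-29.1) − 1/(57.97) = -0.05161, so d_i2 = -19.4 cm.
The final image is virtual, 19.4 cm to the left of lens 2 (overall magnification ≈ -0.11).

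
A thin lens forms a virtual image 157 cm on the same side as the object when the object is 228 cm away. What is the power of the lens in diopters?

Virtual image ⇒ d_i = −157 cm.
1/f = 1/d_o + 1/d_i = 1/(228) + 1/(-157) = -0.001983 cm⁻¹.
f = -504.2 cm = -5.042 m, so P = 1/f = -0.198 D.

P = -0.198 D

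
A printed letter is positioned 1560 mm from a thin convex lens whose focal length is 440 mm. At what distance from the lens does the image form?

613 mm

Lens equation: 1/v = 1/f − 1/u = 1/(440.0) − 1/(1560) = 0.002273 − 0.0006410 = 0.001632, so v = 613 mm.
The image is real, inverted and reduced, on the far side of the lens.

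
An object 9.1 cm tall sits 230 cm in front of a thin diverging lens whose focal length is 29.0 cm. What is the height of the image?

1.02 cm

For a diverging lens, f = -29.0 cm.
1/d_i = 1/f − 1/d_o = 1/(-29.00) − 1/(230) = -0.03883, so d_i = -25.75 cm.
m = −d_i/d_o = +0.1120.
|h_i| = |m|·h_o = 0.1120 × 9.1 = 1.02 cm. The image is virtual, upright and reduced, on the same side as the object.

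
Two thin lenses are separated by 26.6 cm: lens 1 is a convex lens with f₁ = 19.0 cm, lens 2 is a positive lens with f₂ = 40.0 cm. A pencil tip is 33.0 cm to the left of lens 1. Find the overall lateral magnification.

Lens 1: 1/d_i1 = 1/(19.0) − 1/(33.0) = 0.02233, so d_i1 = 44.79 cm; m₁ = −d_i1/d_o1 = -1.357.
d_o2 = 26.6 − (44.79) = -18.19 cm (virtual object).
Lens 2: 1/d_i2 = 1/(40.0) − 1/(-18.19) = 0.07998, so d_i2 = 12.50 cm; m₂ = −d_i2/d_o2 = +0.6874.
m = m₁·m₂ = (-1.357)(+0.6874) = -0.933.

m = -0.933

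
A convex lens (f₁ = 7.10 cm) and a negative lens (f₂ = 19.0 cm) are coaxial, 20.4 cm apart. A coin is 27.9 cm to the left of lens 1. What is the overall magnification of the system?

m = -0.217

Lens 1: 1/d_i1 = 1/(7.10) − 1/(27.9) = 0.1050, so d_i1 = 9.524 cm; m₁ = −d_i1/d_o1 = -0.3414.
d_o2 = 20.4 − (9.524) = 10.88 cm.
f₂ = −19.0 cm (diverging).
Lens 2: 1/d_i2 = 1/(-19.0) − 1/(10.88) = -0.1445, so d_i2 = -6.918 cm; m₂ = −d_i2/d_o2 = +0.6359.
m = m₁·m₂ = (-0.3414)(+0.6359) = -0.217.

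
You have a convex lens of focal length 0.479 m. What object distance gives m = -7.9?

m = −d_i/d_o ⇒ d_i = −m·d_o.
1/f = 1/d_o + 1/d_i = 1/d_o − 1/(m·d_o) = (1 − 1/m)/d_o, so d_o = f(1 − 1/m) = (0.4790)(1 − 1/(-7.9)) = 0.540 m.

0.540 m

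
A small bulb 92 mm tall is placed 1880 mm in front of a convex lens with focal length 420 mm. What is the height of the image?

1/d_i = 1/f − 1/d_o = 1/(420.0) − 1/(1880) = 0.001849, so d_i = 540.8 mm.
m = −d_i/d_o = -0.2877.
|h_i| = |m|·h_o = 0.2877 × 92 = 26.5 mm. The image is real, inverted and reduced, on the far side of the lens.

26.5 mm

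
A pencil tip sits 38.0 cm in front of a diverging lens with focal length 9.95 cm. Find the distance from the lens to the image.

7.89 cm

For a diverging lens, f = -9.95 cm.
Lens equation: 1/v = 1/f − 1/u = 1/(-9.950) − 1/(38.0) = -0.1005 − 0.02632 = -0.1268, so v = -7.89 cm.
The image is virtual, upright and reduced, on the same side as the object.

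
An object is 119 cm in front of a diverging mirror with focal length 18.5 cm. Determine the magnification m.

m = +0.135

For a diverging mirror, f = -18.5 cm.
1/d_i = 1/f − 1/d_o = 1/(-18.50) − 1/(119) = -0.06246, so d_i = -16.01 cm.
m = −d_i/d_o = −(-16.01)/(119) = +0.135.
The image is virtual, upright and reduced, behind the mirror.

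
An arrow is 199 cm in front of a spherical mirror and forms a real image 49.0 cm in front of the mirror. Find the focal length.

Real image ⇒ d_i = +49.0 cm.
1/f = 1/d_o + 1/d_i = 1/(199) + 1/(49.0) = 0.02543, so f = 39.3 cm.
Since f is positive, the spherical mirror is concave.

f = 39.3 cm (concave)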